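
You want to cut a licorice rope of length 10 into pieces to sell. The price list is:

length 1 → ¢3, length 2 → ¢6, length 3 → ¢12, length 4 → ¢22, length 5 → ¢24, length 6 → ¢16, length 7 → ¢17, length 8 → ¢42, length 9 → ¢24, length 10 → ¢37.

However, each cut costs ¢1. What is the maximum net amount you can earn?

Consider every possible first cut. net[k] is the best of p[i]+net[k−i] over all sellable i≤k, charging 1 whenever i<k.
net[1] = 3
net[2] = max(3+3-1, 6+0) = 6
net[3] = max(3+6-1, 6+3-1, 12+0) = 12
net[4] = max(3+12-1, 6+6-1, 12+3-1, 22+0) = 22
net[5] = max(3+22-1, 6+12-1, 12+6-1, 22+3-1, 24+0) = 24
net[6] = max(3+24-1, 6+22-1, 12+12-1, 22+6-1, 24+3-1, 16+0) = 27
net[7] = max(3+27-1, 6+24-1, 12+22-1, …, 16+3-1, 17+0) = 33
net[8] = max(3+33-1, 6+27-1, 12+24-1, …, 17+3-1, 42+0) = 43
net[9] = max(3+43-1, 6+33-1, 12+27-1, …, 42+3-1, 24+0) = 45
net[10] = max(3+45-1, 6+43-1, 12+33-1, …, 24+3-1, 37+0) = 48
One optimal plan: pieces 4 + 4 + 2 (2 cuts) → ¢50 − ¢2 = ¢48.

48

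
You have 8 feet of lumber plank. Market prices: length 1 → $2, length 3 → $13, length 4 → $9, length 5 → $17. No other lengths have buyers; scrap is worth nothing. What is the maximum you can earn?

Build r[k] bottom-up: r[k] = max over allowed piece i of (p[i] + r[k−i]).
r[1] = 2
r[2] = 4  (first piece 1, then r[1]=2)
r[3] = max(2+4, 13+0) = 13
r[4] = max(2+13, 13+2, 9+0) = 15
r[5] = max(2+15, 13+4, 9+2, 17+0) = 17
r[6] = max(2+17, 13+13, 9+4, 17+2) = 26
r[7] = max(2+26, 13+15, 9+13, 17+4) = 28
r[8] = max(2+28, 13+17, 9+15, 17+13) = 30
One optimal cutting: 3 + 3 + 1 + 1 → $30.

30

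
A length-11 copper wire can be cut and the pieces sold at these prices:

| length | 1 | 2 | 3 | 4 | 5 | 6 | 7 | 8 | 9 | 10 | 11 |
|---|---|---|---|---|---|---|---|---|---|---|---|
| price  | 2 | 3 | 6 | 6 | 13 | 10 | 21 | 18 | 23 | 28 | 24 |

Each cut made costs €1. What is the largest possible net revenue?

29

Let net[k] be the best obtainable value from length k. For each k, try every first piece i and keep the best of price[i] + net[k−i] minus the 1 cut fee when i<k.
net[1] = 2
net[2] = 3  (first piece 1, then net[1]=2)
net[3] = 6
net[4] = 7  (first piece 1, then net[3]=6)
net[5] = 13
net[6] = 14  (first piece 1, then net[5]=13)
net[7] = 21
net[8] = 22  (first piece 1, then net[7]=21)
net[9] = 23  (first piece 1, then net[8]=22)
net[10] = 28
net[11] = 29  (first piece 1, then net[10]=28)
One optimal plan: pieces 10 + 1 (1 cut) → €30 − €1 = €29.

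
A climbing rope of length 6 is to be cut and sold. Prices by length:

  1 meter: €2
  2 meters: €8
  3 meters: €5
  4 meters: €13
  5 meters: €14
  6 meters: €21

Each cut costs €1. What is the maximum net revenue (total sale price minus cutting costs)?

Consider every possible first cut. net[k] is the best of p[i]+net[k−i] over all sellable i≤k, charging 1 whenever i<k.
net[1] = 2
net[2] = max(2+2-1, 8+0) = 8
net[3] = max(2+8-1, 8+2-1, 5+0) = 9
net[4] = max(2+9-1, 8+8-1, 5+2-1, 13+0) = 15
net[5] = max(2+15-1, 8+9-1, 5+8-1, 13+2-1, 14+0) = 16
net[6] = max(2+16-1, 8+15-1, 5+9-1, 13+8-1, 14+2-1, 21+0) = 22
One optimal plan: pieces 2 + 2 + 2 (2 cuts) → €24 − €2 = €22.

22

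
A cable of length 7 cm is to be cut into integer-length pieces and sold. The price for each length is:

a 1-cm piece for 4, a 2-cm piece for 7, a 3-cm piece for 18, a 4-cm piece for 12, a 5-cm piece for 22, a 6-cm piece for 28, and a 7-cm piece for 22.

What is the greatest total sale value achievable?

40

Build R[k] bottom-up: R[k] = max over allowed piece i of (p[i] + R[k−i]).
R[1] = 4
R[2] = max(4+4, 7+0) = 8
R[3] = max(4+8, 7+4, 18+0) = 18
R[4] = max(4+18, 7+8, 18+4, 12+0) = 22
R[5] = max(4+22, 7+18, 18+8, 12+4, 22+0) = 26
R[6] = max(4+26, 7+22, 18+18, 12+8, 22+4, 28+0) = 36
R[7] = max(4+36, 7+26, 18+22, …, 28+4, 22+0) = 40
One optimal cutting: 3 + 3 + 1 → 18 + 18 + 4 = 40.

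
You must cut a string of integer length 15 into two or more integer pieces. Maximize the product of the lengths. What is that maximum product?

243

Fill prod[k] for k=2..15: at each k try every first piece i and multiply by the better of (k−i) uncut or prod[k−i].
Small cases: prod[2]=1, prod[3]=2, prod[4]=4, prod[5]=6, prod[6]=9, prod[7]=12, prod[8]=18, prod[9]=27, prod[10]=36.
prod[11] = 2·max(9,27) = 2·27 = 54
prod[12] = 3·max(9,27) = 3·27 = 81
prod[13] = 2·max(11,54) = 2·54 = 108
prod[14] = 2·max(12,81) = 2·81 = 162
prod[15] = 3·max(12,81) = 3·81 = 243
One optimal split: 3 + 3 + 3 + 3 + 3; product 3·3·3·3·3 = 243.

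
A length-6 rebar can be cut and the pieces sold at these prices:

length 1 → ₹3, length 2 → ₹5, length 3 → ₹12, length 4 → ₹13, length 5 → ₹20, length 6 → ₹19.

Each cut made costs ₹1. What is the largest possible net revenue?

Consider every possible first cut. r[k] is the best of p[i]+r[k−i] over all sellable i≤k, charging 1 whenever i<k.
r[1] = 3
r[2] = max(3+3-1, 5+0) = 5
r[3] = max(3+5-1, 5+3-1, 12+0) = 12
r[4] = max(3+12-1, 5+5-1, 12+3-1, 13+0) = 14
r[5] = max(3+14-1, 5+12-1, 12+5-1, 13+3-1, 20+0) = 20
r[6] = max(3+20-1, 5+14-1, 12+12-1, 13+5-1, 20+3-1, 19+0) = 23
One optimal plan: pieces 3 + 3 (1 cut) → ₹24 − ₹1 = ₹23.

23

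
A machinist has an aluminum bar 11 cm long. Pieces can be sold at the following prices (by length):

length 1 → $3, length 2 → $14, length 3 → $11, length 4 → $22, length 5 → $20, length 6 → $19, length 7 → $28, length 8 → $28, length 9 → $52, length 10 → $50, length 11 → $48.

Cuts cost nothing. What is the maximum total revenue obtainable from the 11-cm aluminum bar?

Build r[k] bottom-up: r[k] = max over allowed piece i of (p[i] + r[k−i]).
r[1] = 3
r[2] = 14
r[3] = 17  (first piece 1, then r[2]=14)
r[4] = 28  (first piece 2, then r[2]=14)
r[5] = 31  (first piece 1, then r[4]=28)
r[6] = 42  (first piece 2, then r[4]=28)
r[7] = 45  (first piece 1, then r[6]=42)
r[8] = 56  (first piece 2, then r[6]=42)
r[9] = 59  (first piece 1, then r[8]=56)
r[10] = 70  (first piece 2, then r[8]=56)
r[11] = 73  (first piece 1, then r[10]=70)
One optimal cutting: 2 + 2 + 2 + 2 + 2 + 1 → $14 + $14 + $14 + $14 + $14 + $3 = $73.

73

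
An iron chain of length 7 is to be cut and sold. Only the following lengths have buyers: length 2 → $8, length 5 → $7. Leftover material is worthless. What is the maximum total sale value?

24

Consider every possible first cut. f[k] is the best of p[i]+f[k−i] over all sellable i≤k.
f[1] = 0
f[2] = 8
f[3] = 8
f[4] = 16  (first piece 2, then f[2]=8)
f[5] = 16
f[6] = 24  (first piece 2, then f[4]=16)
f[7] = 24
One optimal cutting: pieces 2 + 2 + 2 with 1 link of scrap → $24.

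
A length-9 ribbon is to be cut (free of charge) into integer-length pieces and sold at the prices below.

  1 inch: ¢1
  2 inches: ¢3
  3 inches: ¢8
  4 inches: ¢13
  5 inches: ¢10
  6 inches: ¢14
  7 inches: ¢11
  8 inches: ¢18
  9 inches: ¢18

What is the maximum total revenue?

Consider every possible first cut. best[k] is the best of p[i]+best[k−i] over all sellable i≤k.
best[1] = 1
best[2] = 3
best[3] = 8
best[4] = 13
best[5] = 14  (first piece 1, then best[4]=13)
best[6] = 16  (first piece 2, then best[4]=13)
best[7] = 21  (first piece 3, then best[4]=13)
best[8] = 26  (first piece 4, then best[4]=13)
best[9] = 27  (first piece 1, then best[8]=26)
One optimal cutting: 4 + 4 + 1 → ¢13 + ¢13 + ¢1 = ¢27.

27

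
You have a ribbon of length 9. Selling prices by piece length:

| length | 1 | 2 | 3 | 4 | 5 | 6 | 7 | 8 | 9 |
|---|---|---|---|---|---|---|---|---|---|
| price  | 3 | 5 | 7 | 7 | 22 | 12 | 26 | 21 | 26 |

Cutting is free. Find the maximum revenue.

34

Build best[k] bottom-up: best[k] = max over allowed piece i of (p[i] + best[k−i]).
best[1] = 3
best[2] = max(3+3, 5+0) = 6
best[3] = max(3+6, 5+3, 7+0) = 9
best[4] = max(3+9, 5+6, 7+3, 7+0) = 12
best[5] = max(3+12, 5+9, 7+6, 7+3, 22+0) = 22
best[6] = max(3+22, 5+12, 7+9, 7+6, 22+3, 12+0) = 25
best[7] = max(3+25, 5+22, 7+12, …, 12+3, 26+0) = 28
best[8] = max(3+28, 5+25, 7+22, …, 26+3, 21+0) = 31
best[9] = max(3+31, 5+28, 7+25, …, 21+3, 26+0) = 34
One optimal cutting: 5 + 1 + 1 + 1 + 1 → ¢22 + ¢3 + ¢3 + ¢3 + ¢3 = ¢34.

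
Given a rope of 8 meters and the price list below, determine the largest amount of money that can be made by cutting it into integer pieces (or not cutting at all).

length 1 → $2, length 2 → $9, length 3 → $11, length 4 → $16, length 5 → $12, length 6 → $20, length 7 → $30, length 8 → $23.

Consider every possible first cut. r[k] is the best of p[i]+r[k−i] over all sellable i≤k.
r[1] = 2
r[2] = 9
r[3] = 11  (first piece 1, then r[2]=9)
r[4] = 18  (first piece 2, then r[2]=9)
r[5] = 20  (first piece 1, then r[4]=18)
r[6] = 27  (first piece 2, then r[4]=18)
r[7] = 30
r[8] = 36  (first piece 2, then r[6]=27)
One optimal cutting: 2 + 2 + 2 + 2 → $9 + $9 + $9 + $9 = $36.

36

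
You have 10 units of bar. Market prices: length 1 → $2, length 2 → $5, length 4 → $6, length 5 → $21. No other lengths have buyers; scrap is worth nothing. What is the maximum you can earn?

42

Let best[k] be the best obtainable value from length k. For each k, try every first piece i and keep the best of price[i] + best[k−i].
best[1] = 2
best[2] = max(2+2, 5+0) = 5
best[3] = max(2+5, 5+2) = 7
best[4] = max(2+7, 5+5, 6+0) = 10
best[5] = max(2+10, 5+7, 6+2, 21+0) = 21
best[6] = max(2+21, 5+10, 6+5, 21+2) = 23
best[7] = max(2+23, 5+21, 6+7, 21+5) = 26
best[8] = max(2+26, 5+23, 6+10, 21+7) = 28
best[9] = max(2+28, 5+26, 6+21, 21+10) = 31
best[10] = max(2+31, 5+28, 6+23, 21+21) = 42
One optimal cutting: 5 + 5 → $42.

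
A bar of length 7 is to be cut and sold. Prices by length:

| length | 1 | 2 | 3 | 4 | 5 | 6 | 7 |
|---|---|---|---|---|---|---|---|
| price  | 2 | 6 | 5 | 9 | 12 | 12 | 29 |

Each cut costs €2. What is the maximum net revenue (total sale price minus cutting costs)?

29

Let net[k] be the best obtainable value from length k. For each k, try every first piece i and keep the best of price[i] + net[k−i] minus the 2 cut fee when i<k.
net[1] = 2
net[2] = max(2+2-2, 6+0) = 6
net[3] = max(2+6-2, 6+2-2, 5+0) = 6
net[4] = max(2+6-2, 6+6-2, 5+2-2, 9+0) = 10
net[5] = max(2+10-2, 6+6-2, 5+6-2, 9+2-2, 12+0) = 12
net[6] = max(2+12-2, 6+10-2, 5+6-2, 9+6-2, 12+2-2, 12+0) = 14
net[7] = max(2+14-2, 6+12-2, 5+10-2, …, 12+2-2, 29+0) = 29
Best is to make no cuts and sell whole for €29.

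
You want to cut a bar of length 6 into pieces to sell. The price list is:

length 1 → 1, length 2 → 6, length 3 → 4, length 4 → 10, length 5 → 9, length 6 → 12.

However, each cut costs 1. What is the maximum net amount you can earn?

16

Consider every possible first cut. v[k] is the best of p[i]+v[k−i] over all sellable i≤k, charging 1 whenever i<k.
v[1] = 1
v[2] = 6
v[3] = 6  (first piece 1, then v[2]=6)
v[4] = 11  (first piece 2, then v[2]=6)
v[5] = 11  (first piece 1, then v[4]=11)
v[6] = 16  (first piece 2, then v[4]=11)
One optimal plan: pieces 2 + 2 + 2 (2 cuts) → 18 − 2 = 16.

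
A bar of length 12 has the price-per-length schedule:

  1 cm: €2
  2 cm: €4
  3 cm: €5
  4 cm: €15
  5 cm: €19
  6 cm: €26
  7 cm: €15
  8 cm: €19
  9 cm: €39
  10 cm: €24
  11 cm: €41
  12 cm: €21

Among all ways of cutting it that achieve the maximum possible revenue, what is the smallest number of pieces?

2

Consider every possible first cut. r[k] is the best of p[i]+r[k−i] over all sellable i≤k.
r[1] = 2
r[2] = max(2+2, 4+0) = 4
r[3] = max(2+4, 4+2, 5+0) = 6
r[4] = max(2+6, 4+4, 5+2, 15+0) = 15
r[5] = max(2+15, 4+6, 5+4, 15+2, 19+0) = 19
r[6] = max(2+19, 4+15, 5+6, 15+4, 19+2, 26+0) = 26
r[7] = max(2+26, 4+19, 5+15, …, 26+2, 15+0) = 28
r[8] = max(2+28, 4+26, 5+19, …, 15+2, 19+0) = 30
r[9] = max(2+30, 4+28, 5+26, …, 19+2, 39+0) = 39
r[10] = max(2+39, 4+30, 5+28, …, 39+2, 24+0) = 41
r[11] = max(2+41, 4+39, 5+30, …, 24+2, 41+0) = 45
r[12] = max(2+45, 4+41, 5+39, …, 41+2, 21+0) = 52
Maximum revenue is €52.
Now minimize piece count subject to staying optimal: for each k, pieces[k] = 1 + min over i with p[i]+r[k−i]=r[k] of pieces[k−i].
pieces[9] = 1
pieces[10] = 2
pieces[11] = 2
pieces[12] = 2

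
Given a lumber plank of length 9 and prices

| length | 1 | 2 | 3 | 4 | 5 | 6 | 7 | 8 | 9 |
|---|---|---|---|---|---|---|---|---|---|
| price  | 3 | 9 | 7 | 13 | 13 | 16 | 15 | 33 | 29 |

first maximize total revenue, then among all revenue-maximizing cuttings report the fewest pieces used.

5

Let r[k] be the best obtainable value from length k. For each k, try every first piece i and keep the best of price[i] + r[k−i].
r[1] = 3
r[2] = max(3+3, 9+0) = 9
r[3] = max(3+9, 9+3, 7+0) = 12
r[4] = max(3+12, 9+9, 7+3, 13+0) = 18
r[5] = max(3+18, 9+12, 7+9, 13+3, 13+0) = 21
r[6] = max(3+21, 9+18, 7+12, 13+9, 13+3, 16+0) = 27
r[7] = max(3+27, 9+21, 7+18, …, 16+3, 15+0) = 30
r[8] = max(3+30, 9+27, 7+21, …, 15+3, 33+0) = 36
r[9] = max(3+36, 9+30, 7+27, …, 33+3, 29+0) = 39
Maximum revenue is $39.
Now minimize piece count subject to staying optimal: for each k, pieces[k] = 1 + min over i with p[i]+r[k−i]=r[k] of pieces[k−i].
pieces[6] = 3
pieces[7] = 4
pieces[8] = 4
pieces[9] = 5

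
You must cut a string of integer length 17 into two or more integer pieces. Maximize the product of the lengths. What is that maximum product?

486

Fill f[k] for k=2..17: at each k try every first piece i and multiply by the better of (k−i) uncut or f[k−i].
f[2] = 1·max(1,0) = 1·1 = 1
f[3] = max(1·2, 2·1) = 2
f[4] = max(1·3, 2·2, 3·1) = 4
f[5] = max(1·4, 2·3, 3·2, 4·1) = 6
f[6] = max(1·6, 2·4, 3·3, 4·2, 5·1) = 9
f[7] = max(1·9, 2·6, 3·4, 4·3, 5·2, 6·1) = 12
f[8] = max(1·12, 2·9, 3·6, …, 6·2, 7·1) = 18
f[9] = max(1·18, 2·12, 3·9, …, 7·2, 8·1) = 27
f[10] = max(1·27, 2·18, 3·12, …, 8·2, 9·1) = 36
f[11] = max(1·36, 2·27, 3·18, …, 9·2, 10·1) = 54
f[12] = max(1·54, 2·36, 3·27, …, 10·2, 11·1) = 81
f[13] = max(1·81, 2·54, 3·36, …, 11·2, 12·1) = 108
f[14] = max(1·108, 2·81, 3·54, …, 12·2, 13·1) = 162
f[15] = max(1·162, 2·108, 3·81, …, 13·2, 14·1) = 243
f[16] = max(1·243, 2·162, 3·108, …, 14·2, 15·1) = 324
f[17] = max(1·324, 2·243, 3·162, …, 15·2, 16·1) = 486
One optimal split: 3 + 3 + 3 + 3 + 3 + 2; product 3·3·3·3·3·2 = 486.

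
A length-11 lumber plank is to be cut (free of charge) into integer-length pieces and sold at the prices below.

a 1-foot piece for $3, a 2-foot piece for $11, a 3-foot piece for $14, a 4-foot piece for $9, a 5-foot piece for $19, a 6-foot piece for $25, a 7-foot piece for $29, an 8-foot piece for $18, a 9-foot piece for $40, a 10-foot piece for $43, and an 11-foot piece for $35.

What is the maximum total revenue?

58

Build R[k] bottom-up: R[k] = max over allowed piece i of (p[i] + R[k−i]).
R[1] = 3
R[2] = 11
R[3] = 14  (first piece 1, then R[2]=11)
R[4] = 22  (first piece 2, then R[2]=11)
R[5] = 25  (first piece 1, then R[4]=22)
R[6] = 33  (first piece 2, then R[4]=22)
R[7] = 36  (first piece 1, then R[6]=33)
R[8] = 44  (first piece 2, then R[6]=33)
R[9] = 47  (first piece 1, then R[8]=44)
R[10] = 55  (first piece 2, then R[8]=44)
R[11] = 58  (first piece 1, then R[10]=55)
One optimal cutting: 2 + 2 + 2 + 2 + 2 + 1 → $11 + $11 + $11 + $11 + $11 + $3 = $58.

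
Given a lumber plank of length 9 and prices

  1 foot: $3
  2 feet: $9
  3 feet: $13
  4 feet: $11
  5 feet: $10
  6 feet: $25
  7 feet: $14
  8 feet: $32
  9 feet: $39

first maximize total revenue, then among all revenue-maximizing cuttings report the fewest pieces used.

4

Build r[k] bottom-up: r[k] = max over allowed piece i of (p[i] + r[k−i]).
r[1] = 3
r[2] = max(3+3, 9+0) = 9
r[3] = max(3+9, 9+3, 13+0) = 13
r[4] = max(3+13, 9+9, 13+3, 11+0) = 18
r[5] = max(3+18, 9+13, 13+9, 11+3, 10+0) = 22
r[6] = max(3+22, 9+18, 13+13, 11+9, 10+3, 25+0) = 27
r[7] = max(3+27, 9+22, 13+18, …, 25+3, 14+0) = 31
r[8] = max(3+31, 9+27, 13+22, …, 14+3, 32+0) = 36
r[9] = max(3+36, 9+31, 13+27, …, 32+3, 39+0) = 40
Maximum revenue is $40.
Now minimize piece count subject to staying optimal: for each k, pieces[k] = 1 + min over i with p[i]+r[k−i]=r[k] of pieces[k−i].
pieces[6] = 3
pieces[7] = 3
pieces[8] = 4
pieces[9] = 4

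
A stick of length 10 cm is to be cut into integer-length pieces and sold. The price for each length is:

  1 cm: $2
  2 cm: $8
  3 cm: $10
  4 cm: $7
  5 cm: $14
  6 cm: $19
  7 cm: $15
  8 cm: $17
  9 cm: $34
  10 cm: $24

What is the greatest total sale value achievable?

Build v[k] bottom-up: v[k] = max over allowed piece i of (p[i] + v[k−i]).
v[1] = 2
v[2] = 8
v[3] = 10  (first piece 1, then v[2]=8)
v[4] = 16  (first piece 2, then v[2]=8)
v[5] = 18  (first piece 1, then v[4]=16)
v[6] = 24  (first piece 2, then v[4]=16)
v[7] = 26  (first piece 1, then v[6]=24)
v[8] = 32  (first piece 2, then v[6]=24)
v[9] = 34  (first piece 1, then v[8]=32)
v[10] = 40  (first piece 2, then v[8]=32)
One optimal cutting: 2 + 2 + 2 + 2 + 2 → $8 + $8 + $8 + $8 + $8 = $40.

40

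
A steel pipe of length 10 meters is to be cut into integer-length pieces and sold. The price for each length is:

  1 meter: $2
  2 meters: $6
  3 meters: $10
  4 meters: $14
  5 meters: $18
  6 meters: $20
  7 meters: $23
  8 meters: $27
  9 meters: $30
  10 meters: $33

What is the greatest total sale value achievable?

Consider every possible first cut. R[k] is the best of p[i]+R[k−i] over all sellable i≤k.
R[1] = 2
R[2] = max(2+2, 6+0) = 6
R[3] = max(2+6, 6+2, 10+0) = 10
R[4] = max(2+10, 6+6, 10+2, 14+0) = 14
R[5] = max(2+14, 6+10, 10+6, 14+2, 18+0) = 18
R[6] = max(2+18, 6+14, 10+10, 14+6, 18+2, 20+0) = 20
R[7] = max(2+20, 6+18, 10+14, …, 20+2, 23+0) = 24
R[8] = max(2+24, 6+20, 10+18, …, 23+2, 27+0) = 28
R[9] = max(2+28, 6+24, 10+20, …, 27+2, 30+0) = 32
R[10] = max(2+32, 6+28, 10+24, …, 30+2, 33+0) = 36
One optimal cutting: 5 + 5 → $18 + $18 = $36.

36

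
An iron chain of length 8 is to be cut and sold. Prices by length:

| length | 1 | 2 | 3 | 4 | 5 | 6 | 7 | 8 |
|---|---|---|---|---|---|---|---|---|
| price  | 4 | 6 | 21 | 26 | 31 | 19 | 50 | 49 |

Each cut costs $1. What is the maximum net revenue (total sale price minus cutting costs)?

53

Build net[k] bottom-up: net[k] = max over allowed piece i of (p[i] + net[k−i]) − 1 per cut.
net[1] = 4
net[2] = max(4+4-1, 6+0) = 7
net[3] = max(4+7-1, 6+4-1, 21+0) = 21
net[4] = max(4+21-1, 6+7-1, 21+4-1, 26+0) = 26
net[5] = max(4+26-1, 6+21-1, 21+7-1, 26+4-1, 31+0) = 31
net[6] = max(4+31-1, 6+26-1, 21+21-1, 26+7-1, 31+4-1, 19+0) = 41
net[7] = max(4+41-1, 6+31-1, 21+26-1, …, 19+4-1, 50+0) = 50
net[8] = max(4+50-1, 6+41-1, 21+31-1, …, 50+4-1, 49+0) = 53
One optimal plan: pieces 7 + 1 (1 cut) → $54 − $1 = $53.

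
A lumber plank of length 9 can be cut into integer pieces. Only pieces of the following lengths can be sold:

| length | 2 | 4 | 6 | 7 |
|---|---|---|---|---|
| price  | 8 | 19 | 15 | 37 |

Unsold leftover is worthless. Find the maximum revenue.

Consider every possible first cut. f[k] is the best of p[i]+f[k−i] over all sellable i≤k.
f[1] = 0
f[2] = 8
f[3] = 8
f[4] = 19
f[5] = 19
f[6] = 27  (first piece 2, then f[4]=19)
f[7] = 37
f[8] = 38  (first piece 4, then f[4]=19)
f[9] = 45  (first piece 2, then f[7]=37)
One optimal cutting: 7 + 2 → $45.

45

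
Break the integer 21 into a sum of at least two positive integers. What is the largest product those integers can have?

2187

Fill prod[k] for k=2..21: at each k try every first piece i and multiply by the better of (k−i) uncut or prod[k−i].
prod[2] = 1·max(1,0) = 1·1 = 1
prod[3] = max(1·2, 2·1) = 2
prod[4] = max(1·3, 2·2, 3·1) = 4
prod[5] = max(1·4, 2·3, 3·2, 4·1) = 6
prod[6] = max(1·6, 2·4, 3·3, 4·2, 5·1) = 9
prod[7] = max(1·9, 2·6, 3·4, 4·3, 5·2, 6·1) = 12
prod[8] = max(1·12, 2·9, 3·6, …, 6·2, 7·1) = 18
prod[9] = max(1·18, 2·12, 3·9, …, 7·2, 8·1) = 27
prod[10] = max(1·27, 2·18, 3·12, …, 8·2, 9·1) = 36
prod[11] = max(1·36, 2·27, 3·18, …, 9·2, 10·1) = 54
prod[12] = max(1·54, 2·36, 3·27, …, 10·2, 11·1) = 81
prod[13] = max(1·81, 2·54, 3·36, …, 11·2, 12·1) = 108
prod[14] = max(1·108, 2·81, 3·54, …, 12·2, 13·1) = 162
prod[15] = max(1·162, 2·108, 3·81, …, 13·2, 14·1) = 243
prod[16] = max(1·243, 2·162, 3·108, …, 14·2, 15·1) = 324
prod[17] = max(1·324, 2·243, 3·162, …, 15·2, 16·1) = 486
prod[18] = max(1·486, 2·324, 3·243, …, 16·2, 17·1) = 729
prod[19] = max(1·729, 2·486, 3·324, …, 17·2, 18·1) = 972
prod[20] = max(1·972, 2·729, 3·486, …, 18·2, 19·1) = 1458
prod[21] = max(1·1458, 2·972, 3·729, …, 19·2, 20·1) = 2187
One optimal split: 3 + 3 + 3 + 3 + 3 + 3 + 3; product 3·3·3·3·3·3·3 = 2187.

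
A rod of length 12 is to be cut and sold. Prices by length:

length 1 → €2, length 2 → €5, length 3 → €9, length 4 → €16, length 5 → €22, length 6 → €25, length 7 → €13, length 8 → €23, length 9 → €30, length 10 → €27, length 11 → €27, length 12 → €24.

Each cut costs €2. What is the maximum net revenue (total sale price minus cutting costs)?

Build net[k] bottom-up: net[k] = max over allowed piece i of (p[i] + net[k−i]) − 2 per cut.
net[1] = 2
net[2] = 5
net[3] = 9
net[4] = 16
net[5] = 22
net[6] = 25
net[7] = 25  (first piece 1, then net[6]=25)
net[8] = 30  (first piece 4, then net[4]=16)
net[9] = 36  (first piece 4, then net[5]=22)
net[10] = 42  (first piece 5, then net[5]=22)
net[11] = 45  (first piece 5, then net[6]=25)
net[12] = 48  (first piece 6, then net[6]=25)
One optimal plan: pieces 6 + 6 (1 cut) → €50 − €2 = €48.

48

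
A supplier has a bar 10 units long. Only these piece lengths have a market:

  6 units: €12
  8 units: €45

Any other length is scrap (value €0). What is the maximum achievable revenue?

Let f[k] be the best obtainable value from length k. For each k, try every first piece i and keep the best of price[i] + f[k−i].
f[1] = 0
f[2] = 0
f[3] = 0
f[4] = 0
f[5] = 0
f[6] = 12
f[7] = 12
f[8] = 45
f[9] = 45
f[10] = 45
One optimal cutting: pieces 8 with 2 units of scrap → €45.

45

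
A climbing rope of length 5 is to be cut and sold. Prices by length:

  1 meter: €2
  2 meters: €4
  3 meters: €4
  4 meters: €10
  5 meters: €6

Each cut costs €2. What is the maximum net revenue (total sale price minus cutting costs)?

10

Build net[k] bottom-up: net[k] = max over allowed piece i of (p[i] + net[k−i]) − 2 per cut.
net[1] = 2
net[2] = max(2+2-2, 4+0) = 4
net[3] = max(2+4-2, 4+2-2, 4+0) = 4
net[4] = max(2+4-2, 4+4-2, 4+2-2, 10+0) = 10
net[5] = max(2+10-2, 4+4-2, 4+4-2, 10+2-2, 6+0) = 10
One optimal plan: pieces 4 + 1 (1 cut) → €12 − €2 = €10.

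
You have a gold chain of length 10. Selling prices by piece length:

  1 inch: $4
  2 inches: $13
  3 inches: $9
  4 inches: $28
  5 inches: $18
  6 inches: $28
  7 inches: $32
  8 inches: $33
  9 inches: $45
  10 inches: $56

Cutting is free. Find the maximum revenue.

69

Consider every possible first cut. r[k] is the best of p[i]+r[k−i] over all sellable i≤k.
r[1] = 4
r[2] = 13
r[3] = 17  (first piece 1, then r[2]=13)
r[4] = 28
r[5] = 32  (first piece 1, then r[4]=28)
r[6] = 41  (first piece 2, then r[4]=28)
r[7] = 45  (first piece 1, then r[6]=41)
r[8] = 56  (first piece 4, then r[4]=28)
r[9] = 60  (first piece 1, then r[8]=56)
r[10] = 69  (first piece 2, then r[8]=56)
One optimal cutting: 4 + 4 + 2 → $28 + $28 + $13 = $69.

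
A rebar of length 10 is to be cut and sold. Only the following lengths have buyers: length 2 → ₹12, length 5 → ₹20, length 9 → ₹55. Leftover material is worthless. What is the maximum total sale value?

Consider every possible first cut. best[k] is the best of p[i]+best[k−i] over all sellable i≤k.
best[1] = 0
best[2] = 12
best[3] = 12
best[4] = 24  (first piece 2, then best[2]=12)
best[5] = 24
best[6] = 36  (first piece 2, then best[4]=24)
best[7] = 36
best[8] = 48  (first piece 2, then best[6]=36)
best[9] = 55
best[10] = 60  (first piece 2, then best[8]=48)
One optimal cutting: 2 + 2 + 2 + 2 + 2 → ₹60.

60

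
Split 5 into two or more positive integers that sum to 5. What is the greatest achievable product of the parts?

6

Define P[k] = max over 1≤i<k of i · max(k−i, P[k−i]); the inner max lets the remainder stay uncut if that's better.
P[2] = 1×max(1,0) = 1×1 = 1
P[3] = 1×max(2,1) = 1×2 = 2
P[4] = 2×max(2,1) = 2×2 = 4
P[5] = 2×max(3,2) = 2×3 = 6
One optimal split: 3 + 2; product 3×2 = 6.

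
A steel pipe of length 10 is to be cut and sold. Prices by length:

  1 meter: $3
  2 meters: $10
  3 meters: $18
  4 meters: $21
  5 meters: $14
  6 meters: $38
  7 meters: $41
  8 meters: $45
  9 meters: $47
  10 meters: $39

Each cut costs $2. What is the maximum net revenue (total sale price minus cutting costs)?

57

Consider every possible first cut. net[k] is the best of p[i]+net[k−i] over all sellable i≤k, charging 2 whenever i<k.
net[1] = 3
net[2] = 10
net[3] = 18
net[4] = 21
net[5] = 26  (first piece 2, then net[3]=18)
net[6] = 38
net[7] = 41
net[8] = 46  (first piece 2, then net[6]=38)
net[9] = 54  (first piece 3, then net[6]=38)
net[10] = 57  (first piece 3, then net[7]=41)
One optimal plan: pieces 7 + 3 (1 cut) → $59 − $2 = $57.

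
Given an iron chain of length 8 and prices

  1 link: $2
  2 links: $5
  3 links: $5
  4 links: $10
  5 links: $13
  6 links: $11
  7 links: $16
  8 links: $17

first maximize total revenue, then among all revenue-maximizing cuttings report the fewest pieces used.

2

Let r[k] be the best obtainable value from length k. For each k, try every first piece i and keep the best of price[i] + r[k−i].
r[1] = 2
r[2] = max(2+2, 5+0) = 5
r[3] = max(2+5, 5+2, 5+0) = 7
r[4] = max(2+7, 5+5, 5+2, 10+0) = 10
r[5] = max(2+10, 5+7, 5+5, 10+2, 13+0) = 13
r[6] = max(2+13, 5+10, 5+7, 10+5, 13+2, 11+0) = 15
r[7] = max(2+15, 5+13, 5+10, …, 11+2, 16+0) = 18
r[8] = max(2+18, 5+15, 5+13, …, 16+2, 17+0) = 20
Maximum revenue is $20.
Now minimize piece count subject to staying optimal: for each k, pieces[k] = 1 + min over i with p[i]+r[k−i]=r[k] of pieces[k−i].
pieces[5] = 1
pieces[6] = 2
pieces[7] = 2
pieces[8] = 2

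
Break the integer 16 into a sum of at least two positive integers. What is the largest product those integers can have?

324

Fill m[k] for k=2..16: at each k try every first piece i and multiply by the better of (k−i) uncut or m[k−i].
m[2] = 1×max(1,0) = 1×1 = 1
m[3] = 1×max(2,1) = 1×2 = 2
m[4] = 2×max(2,1) = 2×2 = 4
m[5] = 2×max(3,2) = 2×3 = 6
m[6] = 3×max(3,2) = 3×3 = 9
m[7] = 2×max(5,6) = 2×6 = 12
m[8] = 2×max(6,9) = 2×9 = 18
m[9] = 3×max(6,9) = 3×9 = 27
m[10] = 2×max(8,18) = 2×18 = 36
m[11] = 2×max(9,27) = 2×27 = 54
m[12] = 3×max(9,27) = 3×27 = 81
m[13] = 2×max(11,54) = 2×54 = 108
m[14] = 2×max(12,81) = 2×81 = 162
m[15] = 3×max(12,81) = 3×81 = 243
m[16] = 2×max(14,162) = 2×162 = 324
One optimal split: 3 + 3 + 3 + 3 + 2 + 2; product 3×3×3×3×2×2 = 324.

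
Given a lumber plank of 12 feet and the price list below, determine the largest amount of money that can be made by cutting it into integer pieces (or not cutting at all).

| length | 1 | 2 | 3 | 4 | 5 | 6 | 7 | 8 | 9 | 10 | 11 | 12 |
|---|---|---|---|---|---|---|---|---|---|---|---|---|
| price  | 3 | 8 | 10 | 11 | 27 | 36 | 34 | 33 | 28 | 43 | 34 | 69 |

72

Let v[k] be the best obtainable value from length k. For each k, try every first piece i and keep the best of price[i] + v[k−i].
v[1] = 3
v[2] = max(3+3, 8+0) = 8
v[3] = max(3+8, 8+3, 10+0) = 11
v[4] = max(3+11, 8+8, 10+3, 11+0) = 16
v[5] = max(3+16, 8+11, 10+8, 11+3, 27+0) = 27
v[6] = max(3+27, 8+16, 10+11, 11+8, 27+3, 36+0) = 36
v[7] = max(3+36, 8+27, 10+16, …, 36+3, 34+0) = 39
v[8] = max(3+39, 8+36, 10+27, …, 34+3, 33+0) = 44
v[9] = max(3+44, 8+39, 10+36, …, 33+3, 28+0) = 47
v[10] = max(3+47, 8+44, 10+39, …, 28+3, 43+0) = 54
v[11] = max(3+54, 8+47, 10+44, …, 43+3, 34+0) = 63
v[12] = max(3+63, 8+54, 10+47, …, 34+3, 69+0) = 72
One optimal cutting: 6 + 6 → $36 + $36 = $72.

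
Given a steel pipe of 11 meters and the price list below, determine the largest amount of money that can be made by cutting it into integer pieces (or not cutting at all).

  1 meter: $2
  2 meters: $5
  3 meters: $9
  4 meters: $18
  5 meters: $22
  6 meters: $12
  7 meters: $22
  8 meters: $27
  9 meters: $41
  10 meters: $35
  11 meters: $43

Build best[k] bottom-up: best[k] = max over allowed piece i of (p[i] + best[k−i]).
best[1] = 2
best[2] = max(2+2, 5+0) = 5
best[3] = max(2+5, 5+2, 9+0) = 9
best[4] = max(2+9, 5+5, 9+2, 18+0) = 18
best[5] = max(2+18, 5+9, 9+5, 18+2, 22+0) = 22
best[6] = max(2+22, 5+18, 9+9, 18+5, 22+2, 12+0) = 24
best[7] = max(2+24, 5+22, 9+18, …, 12+2, 22+0) = 27
best[8] = max(2+27, 5+24, 9+22, …, 22+2, 27+0) = 36
best[9] = max(2+36, 5+27, 9+24, …, 27+2, 41+0) = 41
best[10] = max(2+41, 5+36, 9+27, …, 41+2, 35+0) = 44
best[11] = max(2+44, 5+41, 9+36, …, 35+2, 43+0) = 46
One optimal cutting: 5 + 5 + 1 → $22 + $22 + $2 = $46.

46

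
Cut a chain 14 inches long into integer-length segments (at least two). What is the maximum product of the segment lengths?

Define m[k] = max over 1≤i<k of i · max(k−i, m[k−i]); the inner max lets the remainder stay uncut if that's better.
m[2] = 1*max(1,0) = 1*1 = 1
m[3] = 1*max(2,1) = 1*2 = 2
m[4] = 2*max(2,1) = 2*2 = 4
m[5] = 2*max(3,2) = 2*3 = 6
m[6] = 3*max(3,2) = 3*3 = 9
m[7] = 2*max(5,6) = 2*6 = 12
m[8] = 2*max(6,9) = 2*9 = 18
m[9] = 3*max(6,9) = 3*9 = 27
m[10] = 2*max(8,18) = 2*18 = 36
m[11] = 2*max(9,27) = 2*27 = 54
m[12] = 3*max(9,27) = 3*27 = 81
m[13] = 2*max(11,54) = 2*54 = 108
m[14] = 2*max(12,81) = 2*81 = 162
One optimal split: 3 + 3 + 3 + 3 + 2; product 3*3*3*3*2 = 162.

162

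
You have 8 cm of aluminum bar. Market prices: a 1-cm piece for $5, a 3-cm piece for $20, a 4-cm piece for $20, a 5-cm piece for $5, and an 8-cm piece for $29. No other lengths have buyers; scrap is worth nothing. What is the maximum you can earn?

50

Consider every possible first cut. f[k] is the best of p[i]+f[k−i] over all sellable i≤k.
f[1] = 5
f[2] = 10  (first piece 1, then f[1]=5)
f[3] = 20
f[4] = 25  (first piece 1, then f[3]=20)
f[5] = 30  (first piece 1, then f[4]=25)
f[6] = 40  (first piece 3, then f[3]=20)
f[7] = 45  (first piece 1, then f[6]=40)
f[8] = 50  (first piece 1, then f[7]=45)
One optimal cutting: 3 + 3 + 1 + 1 → $50.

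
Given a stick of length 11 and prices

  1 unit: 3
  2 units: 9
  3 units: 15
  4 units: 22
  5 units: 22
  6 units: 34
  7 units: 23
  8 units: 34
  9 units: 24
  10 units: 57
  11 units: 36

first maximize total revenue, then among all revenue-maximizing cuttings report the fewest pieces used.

2

Build r[k] bottom-up: r[k] = max over allowed piece i of (p[i] + r[k−i]).
r[1] = 3
r[2] = 9
r[3] = 15
r[4] = 22
r[5] = 25  (first piece 1, then r[4]=22)
r[6] = 34
r[7] = 37  (first piece 1, then r[6]=34)
r[8] = 44  (first piece 4, then r[4]=22)
r[9] = 49  (first piece 3, then r[6]=34)
r[10] = 57
r[11] = 60  (first piece 1, then r[10]=57)
Maximum revenue is 60.
Now minimize piece count subject to staying optimal: for each k, pieces[k] = 1 + min over i with p[i]+r[k−i]=r[k] of pieces[k−i].
pieces[8] = 2
pieces[9] = 2
pieces[10] = 1
pieces[11] = 2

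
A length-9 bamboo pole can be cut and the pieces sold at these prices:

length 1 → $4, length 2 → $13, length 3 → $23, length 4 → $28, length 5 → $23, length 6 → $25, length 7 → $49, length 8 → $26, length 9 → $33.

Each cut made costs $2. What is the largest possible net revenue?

65

Consider every possible first cut. r[k] is the best of p[i]+r[k−i] over all sellable i≤k, charging 2 whenever i<k.
r[1] = 4
r[2] = max(4+4-2, 13+0) = 13
r[3] = max(4+13-2, 13+4-2, 23+0) = 23
r[4] = max(4+23-2, 13+13-2, 23+4-2, 28+0) = 28
r[5] = max(4+28-2, 13+23-2, 23+13-2, 28+4-2, 23+0) = 34
r[6] = max(4+34-2, 13+28-2, 23+23-2, 28+13-2, 23+4-2, 25+0) = 44
r[7] = max(4+44-2, 13+34-2, 23+28-2, …, 25+4-2, 49+0) = 49
r[8] = max(4+49-2, 13+44-2, 23+34-2, …, 49+4-2, 26+0) = 55
r[9] = max(4+55-2, 13+49-2, 23+44-2, …, 26+4-2, 33+0) = 65
One optimal plan: pieces 3 + 3 + 3 (2 cuts) → $69 − $4 = $65.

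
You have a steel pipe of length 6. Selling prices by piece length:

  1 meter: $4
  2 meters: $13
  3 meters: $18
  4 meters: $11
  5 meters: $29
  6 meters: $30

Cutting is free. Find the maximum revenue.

39

Let v[k] be the best obtainable value from length k. For each k, try every first piece i and keep the best of price[i] + v[k−i].
v[1] = 4
v[2] = 13
v[3] = 18
v[4] = 26  (first piece 2, then v[2]=13)
v[5] = 31  (first piece 2, then v[3]=18)
v[6] = 39  (first piece 2, then v[4]=26)
One optimal cutting: 2 + 2 + 2 → $13 + $13 + $13 = $39.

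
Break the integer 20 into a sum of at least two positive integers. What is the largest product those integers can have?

1458

Define m[k] = max over 1≤i<k of i · max(k−i, m[k−i]); the inner max lets the remainder stay uncut if that's better.
Small cases: m[2]=1, m[3]=2, m[4]=4, m[5]=6, m[6]=9, m[7]=12, m[8]=18, m[9]=27, m[10]=36, m[11]=54, m[12]=81, m[13]=108.
m[14] = max(1·108, 2·81, 3·54, …, 12·2, 13·1) = 162
m[15] = max(1·162, 2·108, 3·81, …, 13·2, 14·1) = 243
m[16] = max(1·243, 2·162, 3·108, …, 14·2, 15·1) = 324
m[17] = max(1·324, 2·243, 3·162, …, 15·2, 16·1) = 486
m[18] = max(1·486, 2·324, 3·243, …, 16·2, 17·1) = 729
m[19] = max(1·729, 2·486, 3·324, …, 17·2, 18·1) = 972
m[20] = max(1·972, 2·729, 3·486, …, 18·2, 19·1) = 1458
One optimal split: 3 + 3 + 3 + 3 + 3 + 3 + 2; product 3·3·3·3·3·3·2 = 1458.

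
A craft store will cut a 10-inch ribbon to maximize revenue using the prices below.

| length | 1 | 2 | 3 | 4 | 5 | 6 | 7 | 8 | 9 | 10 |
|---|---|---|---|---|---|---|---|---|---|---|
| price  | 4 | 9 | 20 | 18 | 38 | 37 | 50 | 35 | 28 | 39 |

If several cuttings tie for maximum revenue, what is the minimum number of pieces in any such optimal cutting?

Consider every possible first cut. r[k] is the best of p[i]+r[k−i] over all sellable i≤k.
r[1] = 4
r[2] = 9
r[3] = 20
r[4] = 24  (first piece 1, then r[3]=20)
r[5] = 38
r[6] = 42  (first piece 1, then r[5]=38)
r[7] = 50
r[8] = 58  (first piece 3, then r[5]=38)
r[9] = 62  (first piece 1, then r[8]=58)
r[10] = 76  (first piece 5, then r[5]=38)
Maximum revenue is ¢76.
Now minimize piece count subject to staying optimal: for each k, pieces[k] = 1 + min over i with p[i]+r[k−i]=r[k] of pieces[k−i].
pieces[7] = 1
pieces[8] = 2
pieces[9] = 3
pieces[10] = 2

2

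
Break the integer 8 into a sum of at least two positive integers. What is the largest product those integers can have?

18

Fill P[k] for k=2..8: at each k try every first piece i and multiply by the better of (k−i) uncut or P[k−i].
P[2] = 1*max(1,0) = 1*1 = 1
P[3] = 1*max(2,1) = 1*2 = 2
P[4] = 2*max(2,1) = 2*2 = 4
P[5] = 2*max(3,2) = 2*3 = 6
P[6] = 3*max(3,2) = 3*3 = 9
P[7] = 2*max(5,6) = 2*6 = 12
P[8] = 2*max(6,9) = 2*9 = 18
One optimal split: 3 + 3 + 2; product 3*3*2 = 18.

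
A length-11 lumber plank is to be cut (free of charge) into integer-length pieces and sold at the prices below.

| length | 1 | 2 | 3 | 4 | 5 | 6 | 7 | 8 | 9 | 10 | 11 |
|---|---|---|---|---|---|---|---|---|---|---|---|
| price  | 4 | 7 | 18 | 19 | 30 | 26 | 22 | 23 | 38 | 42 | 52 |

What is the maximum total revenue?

Build best[k] bottom-up: best[k] = max over allowed piece i of (p[i] + best[k−i]).
best[1] = 4
best[2] = max(4+4, 7+0) = 8
best[3] = max(4+8, 7+4, 18+0) = 18
best[4] = max(4+18, 7+8, 18+4, 19+0) = 22
best[5] = max(4+22, 7+18, 18+8, 19+4, 30+0) = 30
best[6] = max(4+30, 7+22, 18+18, 19+8, 30+4, 26+0) = 36
best[7] = max(4+36, 7+30, 18+22, …, 26+4, 22+0) = 40
best[8] = max(4+40, 7+36, 18+30, …, 22+4, 23+0) = 48
best[9] = max(4+48, 7+40, 18+36, …, 23+4, 38+0) = 54
best[10] = max(4+54, 7+48, 18+40, …, 38+4, 42+0) = 60
best[11] = max(4+60, 7+54, 18+48, …, 42+4, 52+0) = 66
One optimal cutting: 5 + 3 + 3 → $30 + $18 + $18 = $66.

66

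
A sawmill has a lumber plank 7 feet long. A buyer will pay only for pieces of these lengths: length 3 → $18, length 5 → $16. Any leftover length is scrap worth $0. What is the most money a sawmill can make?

36

Let best[k] be the best obtainable value from length k. For each k, try every first piece i and keep the best of price[i] + best[k−i].
best[1] = 0
best[2] = 0
best[3] = 18
best[4] = 18
best[5] = max(18+0, 16+0) = 18
best[6] = max(18+18, 16+0) = 36
best[7] = max(18+18, 16+0) = 36
One optimal cutting: pieces 3 + 3 with 1 foot of scrap → $36.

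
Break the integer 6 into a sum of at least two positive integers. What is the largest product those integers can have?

Define g[k] = max over 1≤i<k of i · max(k−i, g[k−i]); the inner max lets the remainder stay uncut if that's better.
g[2] = 1×max(1,0) = 1×1 = 1
g[3] = 1×max(2,1) = 1×2 = 2
g[4] = 2×max(2,1) = 2×2 = 4
g[5] = 2×max(3,2) = 2×3 = 6
g[6] = 3×max(3,2) = 3×3 = 9
One optimal split: 3 + 3; product 3×3 = 9.

9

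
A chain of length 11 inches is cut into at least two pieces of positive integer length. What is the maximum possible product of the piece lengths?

54

Let g[k] be the best product for length k (with at least one cut). For each first piece i, the rest contributes max(k−i, g[k−i]).
g[2] = 1*max(1,0) = 1*1 = 1
g[3] = 1*max(2,1) = 1*2 = 2
g[4] = 2*max(2,1) = 2*2 = 4
g[5] = 2*max(3,2) = 2*3 = 6
g[6] = 3*max(3,2) = 3*3 = 9
g[7] = 2*max(5,6) = 2*6 = 12
g[8] = 2*max(6,9) = 2*9 = 18
g[9] = 3*max(6,9) = 3*9 = 27
g[10] = 2*max(8,18) = 2*18 = 36
g[11] = 2*max(9,27) = 2*27 = 54
One optimal split: 3 + 3 + 3 + 2; product 3*3*3*2 = 54.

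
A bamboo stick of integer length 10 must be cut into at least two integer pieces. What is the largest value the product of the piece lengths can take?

Fill f[k] for k=2..10: at each k try every first piece i and multiply by the better of (k−i) uncut or f[k−i].
f[2] = 1*max(1,0) = 1*1 = 1
f[3] = 1*max(2,1) = 1*2 = 2
f[4] = 2*max(2,1) = 2*2 = 4
f[5] = 2*max(3,2) = 2*3 = 6
f[6] = 3*max(3,2) = 3*3 = 9
f[7] = 2*max(5,6) = 2*6 = 12
f[8] = 2*max(6,9) = 2*9 = 18
f[9] = 3*max(6,9) = 3*9 = 27
f[10] = 2*max(8,18) = 2*18 = 36
One optimal split: 3 + 3 + 2 + 2; product 3*3*2*2 = 36.

36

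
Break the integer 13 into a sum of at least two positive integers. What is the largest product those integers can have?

Fill prod[k] for k=2..13: at each k try every first piece i and multiply by the better of (k−i) uncut or prod[k−i].
prod[2] = 1·max(1,0) = 1·1 = 1
prod[3] = 1·max(2,1) = 1·2 = 2
prod[4] = 2·max(2,1) = 2·2 = 4
prod[5] = 2·max(3,2) = 2·3 = 6
prod[6] = 3·max(3,2) = 3·3 = 9
prod[7] = 2·max(5,6) = 2·6 = 12
prod[8] = 2·max(6,9) = 2·9 = 18
prod[9] = 3·max(6,9) = 3·9 = 27
prod[10] = 2·max(8,18) = 2·18 = 36
prod[11] = 2·max(9,27) = 2·27 = 54
prod[12] = 3·max(9,27) = 3·27 = 81
prod[13] = 2·max(11,54) = 2·54 = 108
One optimal split: 3 + 3 + 3 + 2 + 2; product 3·3·3·2·2 = 108.

108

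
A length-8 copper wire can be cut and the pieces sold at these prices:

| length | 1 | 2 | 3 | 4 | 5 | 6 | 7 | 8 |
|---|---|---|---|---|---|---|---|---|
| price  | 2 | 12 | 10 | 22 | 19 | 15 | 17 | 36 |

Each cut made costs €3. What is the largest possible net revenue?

Let v[k] be the best obtainable value from length k. For each k, try every first piece i and keep the best of price[i] + v[k−i] minus the 3 cut fee when i<k.
v[1] = 2
v[2] = max(2+2-3, 12+0) = 12
v[3] = max(2+12-3, 12+2-3, 10+0) = 11
v[4] = max(2+11-3, 12+12-3, 10+2-3, 22+0) = 22
v[5] = max(2+22-3, 12+11-3, 10+12-3, 22+2-3, 19+0) = 21
v[6] = max(2+21-3, 12+22-3, 10+11-3, 22+12-3, 19+2-3, 15+0) = 31
v[7] = max(2+31-3, 12+21-3, 10+22-3, …, 15+2-3, 17+0) = 30
v[8] = max(2+30-3, 12+31-3, 10+21-3, …, 17+2-3, 36+0) = 41
One optimal plan: pieces 4 + 4 (1 cut) → €44 − €3 = €41.

41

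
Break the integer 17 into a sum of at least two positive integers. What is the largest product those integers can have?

Fill prod[k] for k=2..17: at each k try every first piece i and multiply by the better of (k−i) uncut or prod[k−i].
prod[2] = 1*max(1,0) = 1*1 = 1
prod[3] = max(1*2, 2*1) = 2
prod[4] = max(1*3, 2*2, 3*1) = 4
prod[5] = max(1*4, 2*3, 3*2, 4*1) = 6
prod[6] = max(1*6, 2*4, 3*3, 4*2, 5*1) = 9
prod[7] = max(1*9, 2*6, 3*4, 4*3, 5*2, 6*1) = 12
prod[8] = max(1*12, 2*9, 3*6, …, 6*2, 7*1) = 18
prod[9] = max(1*18, 2*12, 3*9, …, 7*2, 8*1) = 27
prod[10] = max(1*27, 2*18, 3*12, …, 8*2, 9*1) = 36
prod[11] = max(1*36, 2*27, 3*18, …, 9*2, 10*1) = 54
prod[12] = max(1*54, 2*36, 3*27, …, 10*2, 11*1) = 81
prod[13] = max(1*81, 2*54, 3*36, …, 11*2, 12*1) = 108
prod[14] = max(1*108, 2*81, 3*54, …, 12*2, 13*1) = 162
prod[15] = max(1*162, 2*108, 3*81, …, 13*2, 14*1) = 243
prod[16] = max(1*243, 2*162, 3*108, …, 14*2, 15*1) = 324
prod[17] = max(1*324, 2*243, 3*162, …, 15*2, 16*1) = 486
One optimal split: 3 + 3 + 3 + 3 + 3 + 2; product 3*3*3*3*3*2 = 486.

486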